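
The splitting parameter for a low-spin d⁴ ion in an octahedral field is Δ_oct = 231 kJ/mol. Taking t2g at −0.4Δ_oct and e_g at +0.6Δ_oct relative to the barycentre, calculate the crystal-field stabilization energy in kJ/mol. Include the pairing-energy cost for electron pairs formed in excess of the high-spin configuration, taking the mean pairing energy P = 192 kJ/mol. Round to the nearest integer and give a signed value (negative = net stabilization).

-178

Configuration: t2g^4 e_g^0.
CFSE(orbital) = 4×(-0.4Δ_oct) + 0×(0.6Δ_oct) = -1.6Δ_oct; with Δ_oct = 231 kJ/mol that is -370 kJ/mol.
High-spin d⁴ would be t2g^3 e_g^1 with 0 pairs; low-spin has 1, so 1 excess pair costs +1P = +192 kJ/mol.
Overall CFSE = -370 + 192 = -178 kJ/mol.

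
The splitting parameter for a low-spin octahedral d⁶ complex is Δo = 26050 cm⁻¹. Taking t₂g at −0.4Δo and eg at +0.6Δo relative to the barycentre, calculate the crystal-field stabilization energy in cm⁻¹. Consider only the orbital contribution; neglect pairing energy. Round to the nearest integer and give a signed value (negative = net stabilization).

-62520

The d⁶ electrons fill as t₂g⁶ eg⁰.
CFSE(orbital) = 6×(-0.4Δo) + 0×(0.6Δo) = -2.4Δo; with Δo = 26050 cm⁻¹ that is -62520 cm⁻¹.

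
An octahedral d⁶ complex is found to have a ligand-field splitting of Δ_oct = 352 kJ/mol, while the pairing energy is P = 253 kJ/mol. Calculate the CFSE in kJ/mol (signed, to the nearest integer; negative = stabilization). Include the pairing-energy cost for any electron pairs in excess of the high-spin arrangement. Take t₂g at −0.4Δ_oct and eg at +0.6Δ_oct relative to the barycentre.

Since Δ_oct = 352 kJ/mol > P = 253 kJ/mol, the complex adopts the low-spin configuration.
Configuration: t₂g⁶ eg⁰.
Orbital CFSE = -2.4Δ_oct = -2.4 × 352 = -845 kJ/mol.
Excess pairs vs high-spin: 3 − 1 = 2; pairing cost = +506 kJ/mol.
Net CFSE = -845 + 506 = -339 kJ/mol.

-339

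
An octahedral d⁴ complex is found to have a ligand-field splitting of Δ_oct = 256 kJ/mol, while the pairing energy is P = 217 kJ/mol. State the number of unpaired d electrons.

With Δ_oct > P the complex is low-spin.
That gives t₂g⁴ eg⁰.
Unpaired electrons: 2.

2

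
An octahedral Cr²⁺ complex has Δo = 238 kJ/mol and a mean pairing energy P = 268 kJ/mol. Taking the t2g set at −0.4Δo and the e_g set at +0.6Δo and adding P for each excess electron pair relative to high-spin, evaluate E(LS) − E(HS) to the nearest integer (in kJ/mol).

30

Cr is in group 6, so Cr²⁺ is d⁴ (6 − 2 = 4).
In the high-spin limit (t2g^3 e_g^1) the orbital term is -0.6Δo = -143 kJ/mol, with no excess pairing.
Low-spin: t2g^4 e_g^0, orbital CFSE = -1.6Δo = -381 kJ/mol; plus 1 excess pair × P = +268 kJ/mol; total -113 kJ/mol.
The difference is -113 − (-143) = 30 kJ/mol, so high-spin lies lower.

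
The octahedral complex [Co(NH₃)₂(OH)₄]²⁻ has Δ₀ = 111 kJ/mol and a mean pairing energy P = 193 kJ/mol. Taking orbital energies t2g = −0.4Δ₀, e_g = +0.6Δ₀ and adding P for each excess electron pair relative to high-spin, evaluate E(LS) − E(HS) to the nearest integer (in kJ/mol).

82

Ligand charges: 2×(+0) from NH₃ and 4×(-1) from OH⁻ sum to -4; with overall charge -2, Co is +2.
Co is in group 9, so Co²⁺ is d⁷ (9 − 2 = 7).
High-spin d⁷ fills as t2g^5 e_g^2 with CFSE 5(−0.4) + 2(+0.6) = -0.8Δ₀ = -89 kJ/mol.
Low-spin: t2g^6 e_g^1, orbital CFSE = -1.8Δ₀ = -200 kJ/mol; plus 1 excess pair × P = +193 kJ/mol; total -7 kJ/mol.
Thus E(LS) − E(HS) = 82 kJ/mol.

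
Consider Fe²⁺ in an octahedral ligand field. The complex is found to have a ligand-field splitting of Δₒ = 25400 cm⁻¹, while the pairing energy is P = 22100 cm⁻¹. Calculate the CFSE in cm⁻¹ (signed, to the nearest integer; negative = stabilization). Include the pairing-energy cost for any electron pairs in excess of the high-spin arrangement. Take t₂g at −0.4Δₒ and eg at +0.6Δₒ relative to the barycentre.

-16760

Fe sits in group 8; removing 2 electrons leaves Fe²⁺ with 8 − 2 = 6 d electrons.
With Δₒ > P the complex is low-spin.
Configuration: t₂g⁶ eg⁰.
Orbital CFSE = -2.4Δₒ = -2.4 × 25400 = -60960 cm⁻¹.
Excess pairs vs high-spin: 3 − 1 = 2; pairing cost = +44200 cm⁻¹.
Net CFSE = -60960 + 44200 = -16760 cm⁻¹.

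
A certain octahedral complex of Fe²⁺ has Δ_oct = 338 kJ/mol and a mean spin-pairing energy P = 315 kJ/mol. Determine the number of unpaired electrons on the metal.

Fe sits in group 8; removing 2 electrons leaves Fe²⁺ with 8 − 2 = 6 d electrons.
Here Δ_oct > P (338 > 315), so the low-spin state is favoured.
Filling d⁶ accordingly: t₂g⁶ eg⁰.
Unpaired electrons: 0.

0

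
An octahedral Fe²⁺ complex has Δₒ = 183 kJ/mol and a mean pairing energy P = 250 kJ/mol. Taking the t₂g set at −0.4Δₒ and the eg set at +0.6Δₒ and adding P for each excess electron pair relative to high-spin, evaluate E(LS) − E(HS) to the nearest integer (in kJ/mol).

134

Group 8 minus oxidation state +2 gives a d⁶ configuration for Fe²⁺.
High-spin: t₂g⁴ eg², CFSE = -0.4Δₒ = -73 kJ/mol.
Low-spin t₂g⁶ eg⁰ gives -2.4Δₒ = -439 kJ/mol, but forming 2 extra pairs costs 2P = 500 kJ/mol, so E(LS) = -439 + 500 = 61 kJ/mol.
The difference is 61 − (-73) = 134 kJ/mol, so high-spin lies lower.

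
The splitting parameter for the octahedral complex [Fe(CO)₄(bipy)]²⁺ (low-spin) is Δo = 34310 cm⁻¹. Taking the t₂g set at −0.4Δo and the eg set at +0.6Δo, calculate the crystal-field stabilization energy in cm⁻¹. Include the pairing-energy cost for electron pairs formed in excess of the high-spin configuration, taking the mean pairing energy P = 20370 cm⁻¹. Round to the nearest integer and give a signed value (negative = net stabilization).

Ligand charges: 4×(+0) from CO and 1×(+0) from bipy sum to +0; with overall charge +2, Fe is +2.
Fe is in group 8, so Fe²⁺ is d⁶ (8 − 2 = 6).
The d⁶ electrons fill as t₂g⁶ eg⁰.
The orbital stabilization is -2.4Δo = -2.4 × 34310 = -82344 cm⁻¹.
Pairing penalty: 3 pairs vs 1 in the high-spin reference → 2 extra × P = 40740 cm⁻¹.
Net CFSE = -82344 + 40740 = -41604 cm⁻¹.

-41604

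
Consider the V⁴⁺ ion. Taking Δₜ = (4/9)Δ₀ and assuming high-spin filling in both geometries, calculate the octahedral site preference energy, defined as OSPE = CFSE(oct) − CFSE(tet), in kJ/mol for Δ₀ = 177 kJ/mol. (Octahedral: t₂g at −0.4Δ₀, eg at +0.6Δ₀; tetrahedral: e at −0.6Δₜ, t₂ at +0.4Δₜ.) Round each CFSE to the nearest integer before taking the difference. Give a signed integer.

-24

V⁴⁺: group 5, so d-count = 5 − 4 = 1.
In an octahedral site d¹ (HS) is t₂g¹ eg⁰, giving CFSE(oct) = -0.4Δ₀ = -71 kJ/mol.
Tetrahedral e¹ t₂⁰ gives -0.6Δₜ = -0.6 × (4/9) × 177 = -47 kJ/mol.
OSPE = CFSE(oct) − CFSE(tet) = -71 − (-47) = -24 kJ/mol.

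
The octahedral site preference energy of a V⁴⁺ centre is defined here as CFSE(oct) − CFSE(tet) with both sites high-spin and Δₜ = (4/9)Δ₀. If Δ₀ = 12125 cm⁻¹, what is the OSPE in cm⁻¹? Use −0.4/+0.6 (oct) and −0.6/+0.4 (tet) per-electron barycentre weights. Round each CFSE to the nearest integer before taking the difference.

V sits in group 5; removing 4 electrons leaves V⁴⁺ with 5 − 4 = 1 d electrons.
In an octahedral site d¹ (HS) is t₂g¹ eg⁰, giving CFSE(oct) = -0.4Δ₀ = -4850 cm⁻¹.
Tetrahedral e¹ t₂⁰ gives -0.6Δₜ = -0.6 × (4/9) × 12125 = -3233 cm⁻¹.
OSPE = -4850 − (-3233) = -1617 cm⁻¹.

-1617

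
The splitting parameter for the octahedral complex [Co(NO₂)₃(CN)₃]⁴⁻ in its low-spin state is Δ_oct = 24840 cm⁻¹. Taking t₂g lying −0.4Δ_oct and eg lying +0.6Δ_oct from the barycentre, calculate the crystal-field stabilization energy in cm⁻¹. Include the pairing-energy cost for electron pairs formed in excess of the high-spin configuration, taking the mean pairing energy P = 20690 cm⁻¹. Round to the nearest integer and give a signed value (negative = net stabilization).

-24022

Ligand charges: 3×(-1) from NO₂⁻ and 3×(-1) from CN⁻ sum to -6; with overall charge -4, Co is +2.
Co²⁺: group 9, so d-count = 9 − 2 = 7.
Configuration: t₂g⁶ eg¹.
Orbital CFSE = 6(-0.4) + 1(0.6) = -1.8Δ_oct = -1.8 × 24840 = -44712 cm⁻¹.
High-spin d⁷ would be t₂g⁵ eg² with 2 pairs; low-spin has 3, so 1 excess pair costs +1P = +20690 cm⁻¹.
Overall CFSE = -44712 + 20690 = -24022 cm⁻¹.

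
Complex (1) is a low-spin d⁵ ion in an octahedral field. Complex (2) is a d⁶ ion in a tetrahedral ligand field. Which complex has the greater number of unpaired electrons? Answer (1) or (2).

(2)

(1): t2g^5 e_g^0 → 1 unpaired.
(2): With tetrahedral geometry the complex is necessarily high-spin; e³ t₂³ → 4 unpaired.
So (2) has more unpaired electrons.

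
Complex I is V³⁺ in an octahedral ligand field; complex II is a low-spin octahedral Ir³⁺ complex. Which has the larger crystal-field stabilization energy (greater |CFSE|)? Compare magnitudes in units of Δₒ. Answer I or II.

I: Group 5 minus oxidation state +3 gives a d² configuration for V³⁺; t₂g² eg⁰, CFSE = -0.8Δₒ.
II: Ir is in group 9, so Ir³⁺ is d⁶ (9 − 3 = 6); t2g^6 e_g^0, CFSE = -2.4Δₒ.
So II has the larger |CFSE|.

II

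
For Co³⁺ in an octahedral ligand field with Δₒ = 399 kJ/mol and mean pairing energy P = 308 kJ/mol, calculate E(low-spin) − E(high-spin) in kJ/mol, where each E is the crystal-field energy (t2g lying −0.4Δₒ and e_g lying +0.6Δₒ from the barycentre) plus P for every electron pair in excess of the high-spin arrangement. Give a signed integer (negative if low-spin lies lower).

-182

Group 9 minus oxidation state +3 gives a d⁶ configuration for Co³⁺.
High-spin: t2g^4 e_g^2, CFSE = -0.4Δₒ = -160 kJ/mol.
Low-spin: t2g^6 e_g^0, orbital CFSE = -2.4Δₒ = -958 kJ/mol; plus 2 excess pairs × P = +616 kJ/mol; total -342 kJ/mol.
Thus E(LS) − E(HS) = -182 kJ/mol.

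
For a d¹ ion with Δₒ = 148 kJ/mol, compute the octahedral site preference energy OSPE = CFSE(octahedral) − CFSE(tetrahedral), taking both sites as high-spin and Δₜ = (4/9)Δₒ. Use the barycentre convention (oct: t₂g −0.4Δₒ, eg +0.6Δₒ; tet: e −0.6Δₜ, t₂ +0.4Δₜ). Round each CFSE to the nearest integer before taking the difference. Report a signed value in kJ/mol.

Octahedral (high-spin): t₂g¹ eg⁰, CFSE = 1(−0.4) + 0(+0.6) = -0.4Δₒ = -0.4 × 148 = -59 kJ/mol.
In a tetrahedral site the filling is e¹ t₂⁰: CFSE(tet) = -0.6Δₜ = -0.6 × (4/9)(148) = -39 kJ/mol.
Subtracting, OSPE = -59 − (-39) = -20 kJ/mol.

-20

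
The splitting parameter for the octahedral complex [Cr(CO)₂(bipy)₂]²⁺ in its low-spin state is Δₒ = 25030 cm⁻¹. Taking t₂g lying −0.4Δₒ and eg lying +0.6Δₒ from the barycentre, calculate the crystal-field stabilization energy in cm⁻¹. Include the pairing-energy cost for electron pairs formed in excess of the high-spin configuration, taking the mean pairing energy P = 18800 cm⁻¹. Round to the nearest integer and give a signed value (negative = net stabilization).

Ligand charges: 2×(+0) from CO and 2×(+0) from bipy sum to +0; with overall charge +2, Cr is +2.
Cr²⁺: group 6, so d-count = 6 − 2 = 4.
Configuration: t₂g⁴ eg⁰.
The orbital stabilization is -1.6Δₒ = -1.6 × 25030 = -40048 cm⁻¹.
Relative to high-spin t₂g³ eg¹ (0 paired), the low-spin configuration has 1 additional pair, contributing +1 × 18800 = +18800 cm⁻¹.
Net CFSE = -40048 + 18800 = -21248 cm⁻¹.

-21248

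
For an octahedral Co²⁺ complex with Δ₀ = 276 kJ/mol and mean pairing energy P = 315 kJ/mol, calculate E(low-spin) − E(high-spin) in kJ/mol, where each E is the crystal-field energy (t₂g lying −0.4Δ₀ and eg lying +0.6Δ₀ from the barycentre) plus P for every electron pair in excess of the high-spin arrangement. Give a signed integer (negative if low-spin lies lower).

Co is in group 9, so Co²⁺ is d⁷ (9 − 2 = 7).
In the high-spin limit (t₂g⁵ eg²) the orbital term is -0.8Δ₀ = -221 kJ/mol, with no excess pairing.
For low-spin the configuration is t₂g⁶ eg¹: orbital energy -1.8 × 276 = -497 kJ/mol, and 1 additional pair relative to high-spin adds 315 kJ/mol, giving -182 kJ/mol.
E(LS) − E(HS) = -182 − (-221) = 39 kJ/mol.

39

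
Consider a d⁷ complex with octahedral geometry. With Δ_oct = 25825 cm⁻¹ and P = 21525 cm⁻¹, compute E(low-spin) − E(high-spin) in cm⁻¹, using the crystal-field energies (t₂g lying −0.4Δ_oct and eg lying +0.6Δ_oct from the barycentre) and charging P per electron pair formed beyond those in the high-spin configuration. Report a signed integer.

High-spin d⁷ fills as t₂g⁵ eg² with CFSE 5(−0.4) + 2(+0.6) = -0.8Δ_oct = -20660 cm⁻¹.
Low-spin: t₂g⁶ eg¹, orbital CFSE = -1.8Δ_oct = -46485 cm⁻¹; plus 1 excess pair × P = +21525 cm⁻¹; total -24960 cm⁻¹.
Thus E(LS) − E(HS) = -4300 cm⁻¹.

-4300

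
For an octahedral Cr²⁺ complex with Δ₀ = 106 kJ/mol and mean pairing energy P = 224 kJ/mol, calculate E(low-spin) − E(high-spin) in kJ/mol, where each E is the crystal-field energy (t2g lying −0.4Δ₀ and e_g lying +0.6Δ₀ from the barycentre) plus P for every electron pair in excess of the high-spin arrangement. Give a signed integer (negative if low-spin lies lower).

118

Cr is in group 6, so Cr²⁺ is d⁴ (6 − 2 = 4).
High-spin d⁴ fills as t2g^3 e_g^1 with CFSE 3(−0.4) + 1(+0.6) = -0.6Δ₀ = -64 kJ/mol.
Low-spin: t2g^4 e_g^0, orbital CFSE = -1.6Δ₀ = -170 kJ/mol; plus 1 excess pair × P = +224 kJ/mol; total 54 kJ/mol.
Thus E(LS) − E(HS) = 118 kJ/mol.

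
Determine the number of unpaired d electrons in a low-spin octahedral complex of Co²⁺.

1

Group 9 minus oxidation state +2 gives a d⁷ configuration for Co²⁺.
Configuration: t₂g⁶ eg¹, giving 1 unpaired electron.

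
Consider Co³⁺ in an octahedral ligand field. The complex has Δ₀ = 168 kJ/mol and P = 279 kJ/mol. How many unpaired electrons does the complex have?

Co sits in group 9; removing 3 electrons leaves Co³⁺ with 9 − 3 = 6 d electrons.
Here Δ₀ < P (168 < 279), so the high-spin state is favoured.
That gives t2g^4 e_g^2.
Unpaired electrons: 4.

4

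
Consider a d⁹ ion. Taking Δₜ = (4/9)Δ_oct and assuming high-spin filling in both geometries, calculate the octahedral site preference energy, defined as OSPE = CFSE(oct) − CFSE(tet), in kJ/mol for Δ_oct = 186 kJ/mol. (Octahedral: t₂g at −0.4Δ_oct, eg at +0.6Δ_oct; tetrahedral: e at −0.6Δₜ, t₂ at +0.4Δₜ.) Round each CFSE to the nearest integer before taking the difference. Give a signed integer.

-79

Octahedral high-spin t2g^6 e_g^3: CFSE = -0.6 × 186 = -112 kJ/mol.
Tetrahedral: e^4 t2^5, CFSE = 4(−0.6) + 5(+0.4) = -0.4Δₜ = -0.4 × (4/9) × 186 = -33 kJ/mol.
OSPE = CFSE(oct) − CFSE(tet) = -112 − (-33) = -79 kJ/mol.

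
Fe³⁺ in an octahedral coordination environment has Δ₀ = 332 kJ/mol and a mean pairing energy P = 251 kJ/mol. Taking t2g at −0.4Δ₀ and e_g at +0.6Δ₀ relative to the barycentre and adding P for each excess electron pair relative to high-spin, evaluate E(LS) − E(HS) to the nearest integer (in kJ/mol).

-162

Fe sits in group 8; removing 3 electrons leaves Fe³⁺ with 8 − 3 = 5 d electrons.
In the high-spin limit (t2g^3 e_g^2) the orbital term is 0.0Δ₀ = 0 kJ/mol, with no excess pairing.
Low-spin: t2g^5 e_g^0, orbital CFSE = -2.0Δ₀ = -664 kJ/mol; plus 2 excess pairs × P = +502 kJ/mol; total -162 kJ/mol.
E(LS) − E(HS) = -162 − (0) = -162 kJ/mol.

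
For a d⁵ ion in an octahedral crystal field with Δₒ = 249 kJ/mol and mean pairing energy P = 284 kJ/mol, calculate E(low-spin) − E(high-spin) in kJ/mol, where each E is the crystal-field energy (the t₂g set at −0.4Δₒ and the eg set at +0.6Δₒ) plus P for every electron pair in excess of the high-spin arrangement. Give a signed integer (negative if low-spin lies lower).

70

High-spin d⁵ fills as t₂g³ eg² with CFSE 3(−0.4) + 2(+0.6) = 0.0Δₒ = 0 kJ/mol.
Low-spin t₂g⁵ eg⁰ gives -2.0Δₒ = -498 kJ/mol, but forming 2 extra pairs costs 2P = 568 kJ/mol, so E(LS) = -498 + 568 = 70 kJ/mol.
Thus E(LS) − E(HS) = 70 kJ/mol.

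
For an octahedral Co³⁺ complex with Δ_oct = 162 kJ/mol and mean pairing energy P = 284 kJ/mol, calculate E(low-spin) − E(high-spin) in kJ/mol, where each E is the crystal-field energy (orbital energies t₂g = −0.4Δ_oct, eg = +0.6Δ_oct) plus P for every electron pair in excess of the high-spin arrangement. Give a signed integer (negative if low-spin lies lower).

244

Co³⁺: group 9, so d-count = 9 − 3 = 6.
In the high-spin limit (t₂g⁴ eg²) the orbital term is -0.4Δ_oct = -65 kJ/mol, with no excess pairing.
Low-spin t₂g⁶ eg⁰ gives -2.4Δ_oct = -389 kJ/mol, but forming 2 extra pairs costs 2P = 568 kJ/mol, so E(LS) = -389 + 568 = 179 kJ/mol.
The difference is 179 − (-65) = 244 kJ/mol, so high-spin lies lower.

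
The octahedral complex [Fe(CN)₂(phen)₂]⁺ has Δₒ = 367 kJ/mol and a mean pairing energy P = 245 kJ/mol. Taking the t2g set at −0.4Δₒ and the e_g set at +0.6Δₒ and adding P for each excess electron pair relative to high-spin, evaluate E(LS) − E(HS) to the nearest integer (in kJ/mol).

Ligand charges: 2×(-1) from CN⁻ and 2×(+0) from phen sum to -2; with overall charge +1, Fe is +3.
Fe is in group 8, so Fe³⁺ is d⁵ (8 − 3 = 5).
High-spin d⁵ fills as t2g^3 e_g^2 with CFSE 3(−0.4) + 2(+0.6) = 0.0Δₒ = 0 kJ/mol.
For low-spin the configuration is t2g^5 e_g^0: orbital energy -2.0 × 367 = -734 kJ/mol, and 2 additional pairs relative to high-spin add 490 kJ/mol, giving -244 kJ/mol.
The difference is -244 − (0) = -244 kJ/mol, so low-spin lies lower.

-244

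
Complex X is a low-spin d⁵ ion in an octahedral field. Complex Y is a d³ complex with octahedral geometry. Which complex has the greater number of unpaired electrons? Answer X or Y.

Y

X: t₂g⁵ eg⁰ → 1 unpaired.
Y: t2g^3 e_g^0 → 3 unpaired.
So Y has more unpaired electrons.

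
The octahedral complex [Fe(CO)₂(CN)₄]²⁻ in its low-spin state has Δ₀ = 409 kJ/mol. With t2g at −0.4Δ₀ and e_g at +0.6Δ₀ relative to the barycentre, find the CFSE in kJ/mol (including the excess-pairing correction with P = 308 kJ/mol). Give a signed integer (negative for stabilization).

-366

Ligand charges: 2×(+0) from CO and 4×(-1) from CN⁻ sum to -4; with overall charge -2, Fe is +2.
Fe is in group 8, so Fe²⁺ is d⁶ (8 − 2 = 6).
Electron filling gives t2g^6 e_g^0.
Orbital CFSE = 6(-0.4) + 0(0.6) = -2.4Δ₀ = -2.4 × 409 = -982 kJ/mol.
High-spin d⁶ would be t2g^4 e_g^2 with 1 pair; low-spin has 3, so 2 excess pairs cost +2P = +616 kJ/mol.
Net CFSE = -982 + 616 = -366 kJ/mol.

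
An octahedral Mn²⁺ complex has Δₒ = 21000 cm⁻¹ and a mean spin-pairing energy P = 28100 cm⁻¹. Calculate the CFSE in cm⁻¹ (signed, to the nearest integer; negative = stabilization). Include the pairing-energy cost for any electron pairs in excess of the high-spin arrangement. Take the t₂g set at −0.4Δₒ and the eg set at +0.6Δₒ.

0

Mn²⁺: group 7, so d-count = 7 − 2 = 5.
Since Δₒ = 21000 cm⁻¹ < P = 28100 cm⁻¹, the complex adopts the high-spin configuration.
Configuration: t₂g³ eg².
Orbital CFSE = 0.0Δₒ = 0.0 × 21000 = 0 cm⁻¹.
High-spin has no excess pairs, so no pairing correction applies.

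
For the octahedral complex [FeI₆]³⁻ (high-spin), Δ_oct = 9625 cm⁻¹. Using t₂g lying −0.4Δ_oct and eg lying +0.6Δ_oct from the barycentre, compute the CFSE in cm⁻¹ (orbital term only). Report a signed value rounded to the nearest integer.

Each I⁻ contributes -1; 6 × (-1) = -6. With overall charge -3, Fe is in the +3 oxidation state.
Fe³⁺: group 8, so d-count = 8 − 3 = 5.
Electron filling gives t₂g³ eg².
CFSE(orbital) = 3×(-0.4Δ_oct) + 2×(0.6Δ_oct) = 0.0Δ_oct; with Δ_oct = 9625 cm⁻¹ that is 0 cm⁻¹.

0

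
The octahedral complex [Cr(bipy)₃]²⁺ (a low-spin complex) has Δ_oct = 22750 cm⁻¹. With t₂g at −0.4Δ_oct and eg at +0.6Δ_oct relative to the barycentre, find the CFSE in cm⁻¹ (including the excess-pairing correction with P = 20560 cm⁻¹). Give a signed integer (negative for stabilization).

-15840

bipy is neutral, so the +2 overall charge sits on Cr: oxidation state +2.
Cr²⁺: group 6, so d-count = 6 − 2 = 4.
Configuration: t₂g⁴ eg⁰.
The orbital stabilization is -1.6Δ_oct = -1.6 × 22750 = -36400 cm⁻¹.
Pairing penalty: 1 pair vs 0 in the high-spin reference → 1 extra × P = 20560 cm⁻¹.
Net CFSE = -36400 + 20560 = -15840 cm⁻¹.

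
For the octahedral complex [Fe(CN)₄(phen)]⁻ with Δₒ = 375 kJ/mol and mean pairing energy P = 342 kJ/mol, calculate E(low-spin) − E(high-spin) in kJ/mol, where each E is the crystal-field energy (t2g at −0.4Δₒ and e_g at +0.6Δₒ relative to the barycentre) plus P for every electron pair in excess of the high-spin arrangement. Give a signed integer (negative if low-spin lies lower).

-66

Ligand charges: 4×(-1) from CN⁻ and 1×(+0) from phen sum to -4; with overall charge -1, Fe is +3.
Fe is in group 8, so Fe³⁺ is d⁵ (8 − 3 = 5).
High-spin d⁵ fills as t2g^3 e_g^2 with CFSE 3(−0.4) + 2(+0.6) = 0.0Δₒ = 0 kJ/mol.
Low-spin t2g^5 e_g^0 gives -2.0Δₒ = -750 kJ/mol, but forming 2 extra pairs costs 2P = 684 kJ/mol, so E(LS) = -750 + 684 = -66 kJ/mol.
E(LS) − E(HS) = -66 − (0) = -66 kJ/mol.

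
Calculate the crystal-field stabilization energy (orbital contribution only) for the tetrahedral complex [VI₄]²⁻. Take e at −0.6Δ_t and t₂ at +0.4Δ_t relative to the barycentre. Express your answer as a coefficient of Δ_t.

Each I⁻ contributes -1; 4 × (-1) = -4. With overall charge -2, V is in the +2 oxidation state.
V sits in group 5; removing 2 electrons leaves V²⁺ with 5 − 2 = 3 d electrons.
Tetrahedral fields are weak (Δₜ ≈ 4/9 Δₒ), so electrons fill high-spin.
Configuration: e² t₂¹.
CFSE = 2(-0.6Δ_t) + 1(0.4Δ_t) = -1.2Δ_t + 0.4Δ_t = -0.8Δ_t.

-0.8 Δ_t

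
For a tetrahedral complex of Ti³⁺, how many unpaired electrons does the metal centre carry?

Ti is in group 4, so Ti³⁺ is d¹ (4 − 3 = 1).
With tetrahedral geometry the complex is necessarily high-spin.
Configuration: e^1 t2^0, giving 1 unpaired electron.

1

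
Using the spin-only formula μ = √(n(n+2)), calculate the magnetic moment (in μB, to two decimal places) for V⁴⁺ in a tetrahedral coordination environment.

1.73 μB

Group 5 minus oxidation state +4 gives a d¹ configuration for V⁴⁺.
With tetrahedral geometry the complex is necessarily high-spin.
Configuration: e¹ t₂⁰ → 1 unpaired electron.
μ(spin-only) = √[1(1+2)] = √3 ≈ 1.73 μB.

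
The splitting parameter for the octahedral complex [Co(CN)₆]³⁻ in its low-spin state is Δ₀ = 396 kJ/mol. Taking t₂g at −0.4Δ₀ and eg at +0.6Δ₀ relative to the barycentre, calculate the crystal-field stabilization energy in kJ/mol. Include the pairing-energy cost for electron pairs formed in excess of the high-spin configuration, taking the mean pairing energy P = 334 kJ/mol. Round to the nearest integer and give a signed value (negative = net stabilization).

-282

Each CN⁻ contributes -1; 6 × (-1) = -6. With overall charge -3, Co is in the +3 oxidation state.
Co sits in group 9; removing 3 electrons leaves Co³⁺ with 9 − 3 = 6 d electrons.
Electron filling gives t₂g⁶ eg⁰.
Orbital CFSE = 6(-0.4) + 0(0.6) = -2.4Δ₀ = -2.4 × 396 = -950 kJ/mol.
Relative to high-spin t₂g⁴ eg² (1 paired), the low-spin configuration has 2 additional pairs, contributing +2 × 334 = +668 kJ/mol.
Net CFSE = -950 + 668 = -282 kJ/mol.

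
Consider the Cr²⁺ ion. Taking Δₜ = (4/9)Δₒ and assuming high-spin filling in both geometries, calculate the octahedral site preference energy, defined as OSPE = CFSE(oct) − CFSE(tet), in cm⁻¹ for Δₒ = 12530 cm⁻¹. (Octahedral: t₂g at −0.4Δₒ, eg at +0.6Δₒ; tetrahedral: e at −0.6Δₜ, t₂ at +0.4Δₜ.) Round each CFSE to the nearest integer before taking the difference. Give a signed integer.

Cr sits in group 6; removing 2 electrons leaves Cr²⁺ with 6 − 2 = 4 d electrons.
Octahedral (high-spin): t₂g³ eg¹, CFSE = 3(−0.4) + 1(+0.6) = -0.6Δₒ = -0.6 × 12530 = -7518 cm⁻¹.
Tetrahedral: e² t₂², CFSE = 2(−0.6) + 2(+0.4) = -0.4Δₜ = -0.4 × (4/9) × 12530 = -2228 cm⁻¹.
Subtracting, OSPE = -7518 − (-2228) = -5290 cm⁻¹.

-5290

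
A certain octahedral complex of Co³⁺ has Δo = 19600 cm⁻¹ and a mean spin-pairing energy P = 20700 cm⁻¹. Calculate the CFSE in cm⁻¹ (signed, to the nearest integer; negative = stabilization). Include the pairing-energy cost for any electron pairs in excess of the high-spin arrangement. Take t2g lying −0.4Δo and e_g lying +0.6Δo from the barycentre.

Co³⁺: group 9, so d-count = 9 − 3 = 6.
Here Δo < P (19600 < 20700), so the high-spin state is favoured.
That gives t2g^4 e_g^2.
Orbital CFSE = -0.4Δo = -0.4 × 19600 = -7840 cm⁻¹.
High-spin has no excess pairs, so no pairing correction applies.

-7840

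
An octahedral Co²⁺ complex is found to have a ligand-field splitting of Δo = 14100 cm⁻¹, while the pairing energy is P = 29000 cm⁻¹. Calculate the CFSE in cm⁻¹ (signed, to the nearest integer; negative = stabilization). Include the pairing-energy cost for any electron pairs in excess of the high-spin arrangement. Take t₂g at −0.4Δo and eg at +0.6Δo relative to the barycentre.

-11280

Group 9 minus oxidation state +2 gives a d⁷ configuration for Co²⁺.
With Δo < P the complex is high-spin.
Filling d⁷ accordingly: t₂g⁵ eg².
Orbital CFSE = -0.8Δo = -0.8 × 14100 = -11280 cm⁻¹.
High-spin has no excess pairs, so no pairing correction applies.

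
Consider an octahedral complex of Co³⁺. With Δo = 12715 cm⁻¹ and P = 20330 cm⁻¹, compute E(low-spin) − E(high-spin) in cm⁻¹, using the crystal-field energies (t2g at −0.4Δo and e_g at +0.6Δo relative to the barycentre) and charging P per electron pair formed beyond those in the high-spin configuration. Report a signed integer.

15230

Co sits in group 9; removing 3 electrons leaves Co³⁺ with 9 − 3 = 6 d electrons.
High-spin d⁶ fills as t2g^4 e_g^2 with CFSE 4(−0.4) + 2(+0.6) = -0.4Δo = -5086 cm⁻¹.
For low-spin the configuration is t2g^6 e_g^0: orbital energy -2.4 × 12715 = -30516 cm⁻¹, and 2 additional pairs relative to high-spin add 40660 cm⁻¹, giving 10144 cm⁻¹.
The difference is 10144 − (-5086) = 15230 cm⁻¹, so high-spin lies lower.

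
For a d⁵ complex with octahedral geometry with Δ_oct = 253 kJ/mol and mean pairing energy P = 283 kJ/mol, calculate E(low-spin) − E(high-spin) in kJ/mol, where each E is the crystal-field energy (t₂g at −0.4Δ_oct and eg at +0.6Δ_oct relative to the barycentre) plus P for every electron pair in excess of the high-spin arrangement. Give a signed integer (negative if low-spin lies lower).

60

In the high-spin limit (t₂g³ eg²) the orbital term is 0.0Δ_oct = 0 kJ/mol, with no excess pairing.
Low-spin: t₂g⁵ eg⁰, orbital CFSE = -2.0Δ_oct = -506 kJ/mol; plus 2 excess pairs × P = +566 kJ/mol; total 60 kJ/mol.
Thus E(LS) − E(HS) = 60 kJ/mol.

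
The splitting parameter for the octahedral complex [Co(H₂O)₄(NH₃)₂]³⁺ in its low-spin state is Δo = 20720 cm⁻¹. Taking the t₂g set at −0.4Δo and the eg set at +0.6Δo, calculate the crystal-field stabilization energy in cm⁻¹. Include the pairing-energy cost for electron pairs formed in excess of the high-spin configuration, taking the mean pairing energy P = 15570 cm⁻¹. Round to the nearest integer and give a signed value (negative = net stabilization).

Ligand charges: 4×(+0) from H₂O and 2×(+0) from NH₃ sum to +0; with overall charge +3, Co is +3.
Group 9 minus oxidation state +3 gives a d⁶ configuration for Co³⁺.
Configuration: t₂g⁶ eg⁰.
CFSE(orbital) = 6×(-0.4Δo) + 0×(0.6Δo) = -2.4Δo; with Δo = 20720 cm⁻¹ that is -49728 cm⁻¹.
High-spin d⁶ would be t₂g⁴ eg² with 1 pair; low-spin has 3, so 2 excess pairs cost +2P = +31140 cm⁻¹.
Net CFSE = -49728 + 31140 = -18588 cm⁻¹.

-18588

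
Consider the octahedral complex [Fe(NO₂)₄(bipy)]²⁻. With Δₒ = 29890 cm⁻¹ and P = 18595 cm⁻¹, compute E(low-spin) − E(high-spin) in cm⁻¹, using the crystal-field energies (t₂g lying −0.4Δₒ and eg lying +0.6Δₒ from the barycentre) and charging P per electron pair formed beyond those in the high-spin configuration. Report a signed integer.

Ligand charges: 4×(-1) from NO₂⁻ and 1×(+0) from bipy sum to -4; with overall charge -2, Fe is +2.
Fe²⁺: group 8, so d-count = 8 − 2 = 6.
High-spin d⁶ fills as t₂g⁴ eg² with CFSE 4(−0.4) + 2(+0.6) = -0.4Δₒ = -11956 cm⁻¹.
Low-spin: t₂g⁶ eg⁰, orbital CFSE = -2.4Δₒ = -71736 cm⁻¹; plus 2 excess pairs × P = +37190 cm⁻¹; total -34546 cm⁻¹.
The difference is -34546 − (-11956) = -22590 cm⁻¹, so low-spin lies lower.

-22590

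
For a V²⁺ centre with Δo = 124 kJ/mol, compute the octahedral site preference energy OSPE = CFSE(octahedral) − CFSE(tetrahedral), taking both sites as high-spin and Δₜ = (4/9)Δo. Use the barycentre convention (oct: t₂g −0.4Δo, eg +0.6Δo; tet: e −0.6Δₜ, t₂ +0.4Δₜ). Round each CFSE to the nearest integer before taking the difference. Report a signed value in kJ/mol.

V²⁺: group 5, so d-count = 5 − 2 = 3.
In an octahedral site d³ (HS) is t₂g³ eg⁰, giving CFSE(oct) = -1.2Δo = -149 kJ/mol.
Tetrahedral e² t₂¹ gives -0.8Δₜ = -0.8 × (4/9) × 124 = -44 kJ/mol.
OSPE = -149 − (-44) = -105 kJ/mol.

-105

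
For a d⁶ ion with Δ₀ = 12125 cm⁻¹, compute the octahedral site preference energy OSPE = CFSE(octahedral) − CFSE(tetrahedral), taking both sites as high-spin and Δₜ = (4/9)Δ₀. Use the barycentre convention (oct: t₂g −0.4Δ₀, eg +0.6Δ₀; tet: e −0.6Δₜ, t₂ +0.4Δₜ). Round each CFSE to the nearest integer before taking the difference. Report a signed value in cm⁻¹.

Octahedral (high-spin): t₂g⁴ eg², CFSE = 4(−0.4) + 2(+0.6) = -0.4Δ₀ = -0.4 × 12125 = -4850 cm⁻¹.
In a tetrahedral site the filling is e³ t₂³: CFSE(tet) = -0.6Δₜ = -0.6 × (4/9)(12125) = -3233 cm⁻¹.
OSPE = -4850 − (-3233) = -1617 cm⁻¹.

-1617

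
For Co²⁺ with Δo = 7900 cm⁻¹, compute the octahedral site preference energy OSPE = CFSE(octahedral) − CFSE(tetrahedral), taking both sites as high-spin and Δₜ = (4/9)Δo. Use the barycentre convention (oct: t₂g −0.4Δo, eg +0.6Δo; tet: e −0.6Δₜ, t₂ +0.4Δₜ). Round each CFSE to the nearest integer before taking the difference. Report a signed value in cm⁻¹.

-2107

Group 9 minus oxidation state +2 gives a d⁷ configuration for Co²⁺.
Octahedral high-spin t₂g⁵ eg²: CFSE = -0.8 × 7900 = -6320 cm⁻¹.
Tetrahedral: e⁴ t₂³, CFSE = 4(−0.6) + 3(+0.4) = -1.2Δₜ = -1.2 × (4/9) × 7900 = -4213 cm⁻¹.
OSPE = CFSE(oct) − CFSE(tet) = -6320 − (-4213) = -2107 cm⁻¹.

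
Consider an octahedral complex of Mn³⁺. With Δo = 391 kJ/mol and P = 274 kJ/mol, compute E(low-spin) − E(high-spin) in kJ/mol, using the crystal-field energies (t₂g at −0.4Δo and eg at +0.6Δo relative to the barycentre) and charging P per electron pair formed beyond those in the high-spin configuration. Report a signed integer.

-117

Mn is in group 7, so Mn³⁺ is d⁴ (7 − 3 = 4).
High-spin d⁴ fills as t₂g³ eg¹ with CFSE 3(−0.4) + 1(+0.6) = -0.6Δo = -235 kJ/mol.
Low-spin t₂g⁴ eg⁰ gives -1.6Δo = -626 kJ/mol, but forming 1 extra pair costs 1P = 274 kJ/mol, so E(LS) = -626 + 274 = -352 kJ/mol.
The difference is -352 − (-235) = -117 kJ/mol, so low-spin lies lower.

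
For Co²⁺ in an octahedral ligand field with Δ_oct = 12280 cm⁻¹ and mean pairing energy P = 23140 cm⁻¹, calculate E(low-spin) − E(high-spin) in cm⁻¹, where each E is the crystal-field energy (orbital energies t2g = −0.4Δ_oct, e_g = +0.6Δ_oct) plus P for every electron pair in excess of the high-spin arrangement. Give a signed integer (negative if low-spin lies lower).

Co is in group 9, so Co²⁺ is d⁷ (9 − 2 = 7).
High-spin d⁷ fills as t2g^5 e_g^2 with CFSE 5(−0.4) + 2(+0.6) = -0.8Δ_oct = -9824 cm⁻¹.
For low-spin the configuration is t2g^6 e_g^1: orbital energy -1.8 × 12280 = -22104 cm⁻¹, and 1 additional pair relative to high-spin adds 23140 cm⁻¹, giving 1036 cm⁻¹.
E(LS) − E(HS) = 1036 − (-9824) = 10860 cm⁻¹.

10860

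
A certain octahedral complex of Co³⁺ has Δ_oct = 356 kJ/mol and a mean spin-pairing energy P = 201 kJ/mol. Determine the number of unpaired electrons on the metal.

0

Co is in group 9, so Co³⁺ is d⁶ (9 − 3 = 6).
Here Δ_oct > P (356 > 201), so the low-spin state is favoured.
Configuration: t₂g⁶ eg⁰.
Unpaired electrons: 0.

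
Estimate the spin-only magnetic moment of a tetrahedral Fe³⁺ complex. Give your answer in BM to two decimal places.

Fe³⁺: group 8, so d-count = 8 − 3 = 5.
Tetrahedral fields are weak (Δₜ ≈ 4/9 Δₒ), so electrons fill high-spin.
Configuration: e² t₂³ → 5 unpaired electrons.
μ(spin-only) = √[5(5+2)] = √35 ≈ 5.92 BM.

5.92 BM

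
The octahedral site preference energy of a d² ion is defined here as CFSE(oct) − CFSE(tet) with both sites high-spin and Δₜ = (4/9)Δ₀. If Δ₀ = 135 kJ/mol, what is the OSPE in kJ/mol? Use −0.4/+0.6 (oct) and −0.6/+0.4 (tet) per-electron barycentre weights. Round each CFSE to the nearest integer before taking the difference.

-36

Octahedral (high-spin): t₂g² eg⁰, CFSE = 2(−0.4) + 0(+0.6) = -0.8Δ₀ = -0.8 × 135 = -108 kJ/mol.
Tetrahedral e² t₂⁰ gives -1.2Δₜ = -1.2 × (4/9) × 135 = -72 kJ/mol.
OSPE = CFSE(oct) − CFSE(tet) = -108 − (-72) = -36 kJ/mol.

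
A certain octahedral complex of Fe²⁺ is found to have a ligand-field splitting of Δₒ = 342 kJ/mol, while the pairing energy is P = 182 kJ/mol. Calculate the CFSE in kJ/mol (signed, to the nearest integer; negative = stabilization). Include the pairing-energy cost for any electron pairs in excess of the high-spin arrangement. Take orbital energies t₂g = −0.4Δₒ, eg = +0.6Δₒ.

Group 8 minus oxidation state +2 gives a d⁶ configuration for Fe²⁺.
Since Δₒ = 342 kJ/mol > P = 182 kJ/mol, the complex adopts the low-spin configuration.
That gives t₂g⁶ eg⁰.
Orbital CFSE = -2.4Δₒ = -2.4 × 342 = -821 kJ/mol.
Excess pairs vs high-spin: 3 − 1 = 2; pairing cost = +364 kJ/mol.
Net CFSE = -821 + 364 = -457 kJ/mol.

-457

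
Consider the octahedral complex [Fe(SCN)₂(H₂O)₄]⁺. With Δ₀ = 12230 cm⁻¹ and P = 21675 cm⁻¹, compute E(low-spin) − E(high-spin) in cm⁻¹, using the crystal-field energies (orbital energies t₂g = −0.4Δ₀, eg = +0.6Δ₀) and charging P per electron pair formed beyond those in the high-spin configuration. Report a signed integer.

18890

Ligand charges: 2×(-1) from SCN⁻ and 4×(+0) from H₂O sum to -2; with overall charge +1, Fe is +3.
Fe sits in group 8; removing 3 electrons leaves Fe³⁺ with 8 − 3 = 5 d electrons.
In the high-spin limit (t₂g³ eg²) the orbital term is 0.0Δ₀ = 0 cm⁻¹, with no excess pairing.
For low-spin the configuration is t₂g⁵ eg⁰: orbital energy -2.0 × 12230 = -24460 cm⁻¹, and 2 additional pairs relative to high-spin add 43350 cm⁻¹, giving 18890 cm⁻¹.
Thus E(LS) − E(HS) = 18890 cm⁻¹.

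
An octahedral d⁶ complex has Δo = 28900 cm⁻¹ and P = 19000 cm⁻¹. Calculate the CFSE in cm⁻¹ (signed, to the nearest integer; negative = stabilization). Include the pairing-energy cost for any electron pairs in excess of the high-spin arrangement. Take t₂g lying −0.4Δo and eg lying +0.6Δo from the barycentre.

With Δo > P the complex is low-spin.
Configuration: t₂g⁶ eg⁰.
Orbital CFSE = -2.4Δo = -2.4 × 28900 = -69360 cm⁻¹.
Excess pairs vs high-spin: 3 − 1 = 2; pairing cost = +38000 cm⁻¹.
Net CFSE = -69360 + 38000 = -31360 cm⁻¹.

-31360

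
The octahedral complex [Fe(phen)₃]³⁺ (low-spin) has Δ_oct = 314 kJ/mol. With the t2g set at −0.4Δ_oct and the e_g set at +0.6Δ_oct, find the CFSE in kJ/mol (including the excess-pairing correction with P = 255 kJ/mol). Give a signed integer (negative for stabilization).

phen is neutral, so the +3 overall charge sits on Fe: oxidation state +3.
Fe is in group 8, so Fe³⁺ is d⁵ (8 − 3 = 5).
Configuration: t2g^5 e_g^0.
CFSE(orbital) = 5×(-0.4Δ_oct) + 0×(0.6Δ_oct) = -2.0Δ_oct; with Δ_oct = 314 kJ/mol that is -628 kJ/mol.
Pairing penalty: 2 pairs vs 0 in the high-spin reference → 2 extra × P = 510 kJ/mol.
Net CFSE = -628 + 510 = -118 kJ/mol.

-118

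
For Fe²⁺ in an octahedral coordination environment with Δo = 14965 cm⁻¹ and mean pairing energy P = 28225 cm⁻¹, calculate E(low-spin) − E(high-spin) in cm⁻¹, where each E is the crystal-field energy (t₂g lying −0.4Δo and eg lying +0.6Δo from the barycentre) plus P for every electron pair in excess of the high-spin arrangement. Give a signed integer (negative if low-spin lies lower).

Fe sits in group 8; removing 2 electrons leaves Fe²⁺ with 8 − 2 = 6 d electrons.
High-spin d⁶ fills as t₂g⁴ eg² with CFSE 4(−0.4) + 2(+0.6) = -0.4Δo = -5986 cm⁻¹.
Low-spin: t₂g⁶ eg⁰, orbital CFSE = -2.4Δo = -35916 cm⁻¹; plus 2 excess pairs × P = +56450 cm⁻¹; total 20534 cm⁻¹.
The difference is 20534 − (-5986) = 26520 cm⁻¹, so high-spin lies lower.

26520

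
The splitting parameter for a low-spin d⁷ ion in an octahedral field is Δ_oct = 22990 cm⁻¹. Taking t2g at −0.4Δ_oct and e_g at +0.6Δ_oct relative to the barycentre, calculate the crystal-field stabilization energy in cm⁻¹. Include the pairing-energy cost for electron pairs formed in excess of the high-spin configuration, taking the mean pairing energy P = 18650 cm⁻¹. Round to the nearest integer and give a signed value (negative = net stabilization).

-22732

Electron filling gives t2g^6 e_g^1.
The orbital stabilization is -1.8Δ_oct = -1.8 × 22990 = -41382 cm⁻¹.
Relative to high-spin t2g^5 e_g^2 (2 paired), the low-spin configuration has 1 additional pair, contributing +1 × 18650 = +18650 cm⁻¹.
Overall CFSE = -41382 + 18650 = -22732 cm⁻¹.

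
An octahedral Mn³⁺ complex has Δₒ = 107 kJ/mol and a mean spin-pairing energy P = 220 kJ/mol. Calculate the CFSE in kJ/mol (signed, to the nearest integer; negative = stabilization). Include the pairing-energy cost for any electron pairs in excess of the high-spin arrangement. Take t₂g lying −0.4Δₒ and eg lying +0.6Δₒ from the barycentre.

Mn is in group 7, so Mn³⁺ is d⁴ (7 − 3 = 4).
Since Δₒ = 107 kJ/mol < P = 220 kJ/mol, the complex adopts the high-spin configuration.
That gives t₂g³ eg¹.
Orbital CFSE = -0.6Δₒ = -0.6 × 107 = -64 kJ/mol.
High-spin has no excess pairs, so no pairing correction applies.

-64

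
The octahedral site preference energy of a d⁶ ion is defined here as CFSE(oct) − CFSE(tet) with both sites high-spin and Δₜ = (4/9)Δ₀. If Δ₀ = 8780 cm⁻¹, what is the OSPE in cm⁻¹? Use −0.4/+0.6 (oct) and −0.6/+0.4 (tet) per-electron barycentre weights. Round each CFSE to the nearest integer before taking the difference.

Octahedral (high-spin): t₂g⁴ eg², CFSE = 4(−0.4) + 2(+0.6) = -0.4Δ₀ = -0.4 × 8780 = -3512 cm⁻¹.
Tetrahedral: e³ t₂³, CFSE = 3(−0.6) + 3(+0.4) = -0.6Δₜ = -0.6 × (4/9) × 8780 = -2341 cm⁻¹.
Subtracting, OSPE = -3512 − (-2341) = -1171 cm⁻¹.

-1171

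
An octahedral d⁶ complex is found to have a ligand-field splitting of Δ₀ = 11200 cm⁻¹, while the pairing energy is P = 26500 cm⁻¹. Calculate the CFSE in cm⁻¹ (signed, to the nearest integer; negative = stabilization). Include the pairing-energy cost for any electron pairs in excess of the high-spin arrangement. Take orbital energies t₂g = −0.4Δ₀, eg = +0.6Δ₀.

-4480

Here Δ₀ < P (11200 < 26500), so the high-spin state is favoured.
Filling d⁶ accordingly: t₂g⁴ eg².
Orbital CFSE = -0.4Δ₀ = -0.4 × 11200 = -4480 cm⁻¹.
High-spin has no excess pairs, so no pairing correction applies.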